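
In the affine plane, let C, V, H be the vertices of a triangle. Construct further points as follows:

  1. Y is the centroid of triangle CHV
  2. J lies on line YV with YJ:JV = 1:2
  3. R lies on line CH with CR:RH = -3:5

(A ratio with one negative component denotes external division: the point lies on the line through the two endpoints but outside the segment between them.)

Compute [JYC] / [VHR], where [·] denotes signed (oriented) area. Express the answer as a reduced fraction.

[JYC]:[VHR] = 2/45

Set C = (0, 0), V = (1, 0), H = (0, 1); any affine frame gives the same invariant.
1. Y is the centroid of triangle CHV ⇒ Y = (1/3, 1/3)
2. J lies on line YV with YJ:JV = 1:2 ⇒ J = (5/9, 2/9)
3. R lies on line CH with CR:RH = -3:5 ⇒ R = (0, -3/2)
2·[JYC] = 1/9, 2·[VHR] = 5/2
[JYC]:[VHR] = 1/9:5/2 = 2/45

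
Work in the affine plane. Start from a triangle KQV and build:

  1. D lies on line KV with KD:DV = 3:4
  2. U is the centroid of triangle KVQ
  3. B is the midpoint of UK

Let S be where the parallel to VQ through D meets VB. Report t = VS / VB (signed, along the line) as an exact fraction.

Assign K = (0, 0), Q = (1, 0), V = (0, 1) — the answer is frame-independent, so this choice is without loss of generality.
1. D lies on line KV with KD:DV = 3:4 ⇒ D = (0, 3/7)
2. U is the centroid of triangle KVQ ⇒ U = (1/3, 1/3)
3. B is the midpoint of UK ⇒ B = (1/6, 1/6)
through D parallel to VQ: direction (1, -1); meets VB at S = (1/7, 2/7)
S = V + t·(B−V) with t = 6/7

t = 6/7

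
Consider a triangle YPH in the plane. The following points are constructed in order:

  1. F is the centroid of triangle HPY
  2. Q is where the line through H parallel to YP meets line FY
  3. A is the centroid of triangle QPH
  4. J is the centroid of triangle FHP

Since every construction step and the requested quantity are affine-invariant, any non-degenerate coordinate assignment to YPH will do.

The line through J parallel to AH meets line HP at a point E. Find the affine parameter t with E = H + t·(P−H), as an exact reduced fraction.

Set Y = (0, 0), P = (1, 0), H = (0, 1); any affine frame gives the same invariant.
1. F is the centroid of triangle HPY ⇒ F = (1/3, 1/3)
2. Q is where the line through H parallel to YP meets line FY ⇒ Q = (1, 1)
3. A is the centroid of triangle QPH ⇒ A = (2/3, 2/3)
4. J is the centroid of triangle FHP ⇒ J = (4/9, 4/9)
through J parallel to AH: direction (-2/3, 1/3); meets HP at E = (2/3, 1/3)
E = H + t·(P−H) with t = 2/3

t = 2/3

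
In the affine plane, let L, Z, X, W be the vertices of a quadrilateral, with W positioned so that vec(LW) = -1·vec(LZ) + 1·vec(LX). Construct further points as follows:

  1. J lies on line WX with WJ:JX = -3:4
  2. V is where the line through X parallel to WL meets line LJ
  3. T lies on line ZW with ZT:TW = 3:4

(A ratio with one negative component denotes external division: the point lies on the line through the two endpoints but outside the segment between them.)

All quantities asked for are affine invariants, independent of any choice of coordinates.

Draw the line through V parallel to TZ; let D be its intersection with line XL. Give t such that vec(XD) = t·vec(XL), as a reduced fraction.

t = 2/3

Set L = (0, 0), Z = (1, 0), X = (0, 1), W = (-1, 1); any affine frame gives the same invariant.
1. J lies on line WX with WJ:JX = -3:4 ⇒ J = (-4, 1)
2. V is where the line through X parallel to WL meets line LJ ⇒ V = (4/3, -1/3)
3. T lies on line ZW with ZT:TW = 3:4 ⇒ T = (1/7, 3/7)
through V parallel to TZ: direction (6/7, -3/7); meets XL at D = (0, 1/3)
D = X + t·(L−X) with t = 2/3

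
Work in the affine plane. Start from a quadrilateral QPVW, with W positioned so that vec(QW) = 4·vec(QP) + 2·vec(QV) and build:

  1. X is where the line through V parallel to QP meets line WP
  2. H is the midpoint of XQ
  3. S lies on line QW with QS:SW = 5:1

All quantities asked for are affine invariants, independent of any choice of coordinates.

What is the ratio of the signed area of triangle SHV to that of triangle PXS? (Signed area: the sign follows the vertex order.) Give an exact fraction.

Assign Q = (0, 0), P = (1, 0), V = (0, 1), W = (4, 2) — the answer is frame-independent, so this choice is without loss of generality.
1. X is where the line through V parallel to QP meets line WP ⇒ X = (5/2, 1)
2. H is the midpoint of XQ ⇒ H = (5/4, 1/2)
3. S lies on line QW with QS:SW = 5:1 ⇒ S = (10/3, 5/3)
2·[SHV] = -5/2, 2·[PXS] = 1/6
[SHV]:[PXS] = -5/2:1/6 = -15

[SHV]:[PXS] = -15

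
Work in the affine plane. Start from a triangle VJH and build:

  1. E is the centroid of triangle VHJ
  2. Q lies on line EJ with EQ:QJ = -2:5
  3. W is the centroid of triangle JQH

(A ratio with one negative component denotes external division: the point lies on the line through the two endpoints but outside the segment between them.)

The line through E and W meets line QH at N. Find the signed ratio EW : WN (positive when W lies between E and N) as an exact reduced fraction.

Choose coordinates V = (0, 0), J = (1, 0), H = (0, 1).
1. E is the centroid of triangle VHJ ⇒ E = (1/3, 1/3)
2. Q lies on line EJ with EQ:QJ = -2:5 ⇒ Q = (-1/9, 5/9)
3. W is the centroid of triangle JQH ⇒ W = (8/27, 14/27)
line EW meets QH at N = (1/9, 13/9)
W = E + t·(N−E) with t = 1/6, so EW:WN = 1/6:5/6

EW:WN = 1/5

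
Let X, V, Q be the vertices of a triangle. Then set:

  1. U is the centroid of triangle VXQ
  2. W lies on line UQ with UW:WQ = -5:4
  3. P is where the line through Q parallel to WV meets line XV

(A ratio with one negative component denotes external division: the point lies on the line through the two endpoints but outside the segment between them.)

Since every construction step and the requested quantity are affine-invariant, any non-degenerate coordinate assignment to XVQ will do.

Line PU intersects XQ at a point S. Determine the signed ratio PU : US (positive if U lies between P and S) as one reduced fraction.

PU:US = 10/11

Set X = (0, 0), V = (1, 0), Q = (0, 1); any affine frame gives the same invariant.
1. U is the centroid of triangle VXQ ⇒ U = (1/3, 1/3)
2. W lies on line UQ with UW:WQ = -5:4 ⇒ W = (-4/3, 11/3)
3. P is where the line through Q parallel to WV meets line XV ⇒ P = (7/11, 0)
line PU meets XQ at S = (0, 7/10)
U = P + t·(S−P) with t = 10/21, so PU:US = 10/21:11/21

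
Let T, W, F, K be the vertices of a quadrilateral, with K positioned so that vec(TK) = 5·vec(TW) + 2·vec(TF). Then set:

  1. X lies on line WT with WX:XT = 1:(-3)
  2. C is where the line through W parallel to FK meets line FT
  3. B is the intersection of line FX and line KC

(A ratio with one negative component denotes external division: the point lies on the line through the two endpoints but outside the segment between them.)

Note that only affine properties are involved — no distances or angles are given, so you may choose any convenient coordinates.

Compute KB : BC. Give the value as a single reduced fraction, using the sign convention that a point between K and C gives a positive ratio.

Set T = (0, 0), W = (1, 0), F = (0, 1), K = (5, 2); any affine frame gives the same invariant.
1. X lies on line WT with WX:XT = 1:(-3) ⇒ X = (3/2, 0)
2. C is where the line through W parallel to FK meets line FT ⇒ C = (0, -1/5)
3. B is the intersection of line FX and line KC ⇒ B = (90/83, 23/83)
B = K + t·(C−K) with t = 65/83, so KB:BC = t:(1−t) = 65/83:18/83

KB:BC = 65/18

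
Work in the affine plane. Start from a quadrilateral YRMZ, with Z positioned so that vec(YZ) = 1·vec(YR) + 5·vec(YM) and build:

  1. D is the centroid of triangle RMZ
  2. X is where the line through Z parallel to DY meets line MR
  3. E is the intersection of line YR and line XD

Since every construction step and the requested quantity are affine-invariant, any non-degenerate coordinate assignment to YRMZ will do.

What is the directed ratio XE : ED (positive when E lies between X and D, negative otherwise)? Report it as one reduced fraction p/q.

Set Y = (0, 0), R = (1, 0), M = (0, 1), Z = (1, 5); any affine frame gives the same invariant.
1. D is the centroid of triangle RMZ ⇒ D = (2/3, 2)
2. X is where the line through Z parallel to DY meets line MR ⇒ X = (-1/4, 5/4)
3. E is the intersection of line YR and line XD ⇒ E = (-16/9, 0)
E = X + t·(D−X) with t = -5/3, so XE:ED = t:(1−t) = -5/3:8/3

XE:ED = -5/8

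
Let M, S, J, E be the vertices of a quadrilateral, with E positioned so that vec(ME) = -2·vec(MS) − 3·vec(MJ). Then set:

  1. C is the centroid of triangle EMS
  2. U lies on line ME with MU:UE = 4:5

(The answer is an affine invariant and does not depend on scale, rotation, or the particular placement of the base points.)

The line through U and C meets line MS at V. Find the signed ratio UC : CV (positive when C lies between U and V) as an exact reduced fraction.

UC:CV = 1/3

Set M = (0, 0), S = (1, 0), J = (0, 1), E = (-2, -3); any affine frame gives the same invariant.
1. C is the centroid of triangle EMS ⇒ C = (-1/3, -1)
2. U lies on line ME with MU:UE = 4:5 ⇒ U = (-8/9, -4/3)
line UC meets MS at V = (4/3, 0)
C = U + t·(V−U) with t = 1/4, so UC:CV = 1/4:3/4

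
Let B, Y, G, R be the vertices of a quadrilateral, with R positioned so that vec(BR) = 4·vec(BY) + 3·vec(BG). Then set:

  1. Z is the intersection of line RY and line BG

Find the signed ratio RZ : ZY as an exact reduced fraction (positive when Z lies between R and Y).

Set B = (0, 0), Y = (1, 0), G = (0, 1), R = (4, 3); any affine frame gives the same invariant.
1. Z is the intersection of line RY and line BG ⇒ Z = (0, -1)
Z = R + t·(Y−R) with t = 4/3, so RZ:ZY = t:(1−t) = 4/3:-1/3

RZ:ZY = -4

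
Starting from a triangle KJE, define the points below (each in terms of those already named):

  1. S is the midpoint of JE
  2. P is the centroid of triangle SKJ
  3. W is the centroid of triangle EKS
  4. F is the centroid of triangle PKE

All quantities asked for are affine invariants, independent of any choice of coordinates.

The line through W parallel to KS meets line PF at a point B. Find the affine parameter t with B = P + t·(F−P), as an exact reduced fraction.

Choose coordinates K = (0, 0), J = (1, 0), E = (0, 1).
1. S is the midpoint of JE ⇒ S = (1/2, 1/2)
2. P is the centroid of triangle SKJ ⇒ P = (1/2, 1/6)
3. W is the centroid of triangle EKS ⇒ W = (1/6, 1/2)
4. F is the centroid of triangle PKE ⇒ F = (1/6, 7/18)
through W parallel to KS: direction (1/2, 1/2); meets PF at B = (1/10, 13/30)
B = P + t·(F−P) with t = 6/5

t = 6/5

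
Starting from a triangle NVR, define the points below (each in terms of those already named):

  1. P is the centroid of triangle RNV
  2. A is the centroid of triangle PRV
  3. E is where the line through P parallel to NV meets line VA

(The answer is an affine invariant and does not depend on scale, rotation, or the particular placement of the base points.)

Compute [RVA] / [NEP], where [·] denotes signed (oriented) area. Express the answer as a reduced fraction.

[RVA]:[NEP] = -4/3

Work in coordinates with N = (0, 0), V = (1, 0), R = (0, 1).
1. P is the centroid of triangle RNV ⇒ P = (1/3, 1/3)
2. A is the centroid of triangle PRV ⇒ A = (4/9, 4/9)
3. E is where the line through P parallel to NV meets line VA ⇒ E = (7/12, 1/3)
2·[RVA] = -1/9, 2·[NEP] = 1/12
[RVA]:[NEP] = -1/9:1/12 = -4/3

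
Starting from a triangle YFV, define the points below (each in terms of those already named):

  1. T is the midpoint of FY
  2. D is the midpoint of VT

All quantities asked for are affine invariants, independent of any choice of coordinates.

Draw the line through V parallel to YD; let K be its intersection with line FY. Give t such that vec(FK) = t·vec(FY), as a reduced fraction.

Choose coordinates Y = (0, 0), F = (1, 0), V = (0, 1).
1. T is the midpoint of FY ⇒ T = (1/2, 0)
2. D is the midpoint of VT ⇒ D = (1/4, 1/2)
through V parallel to YD: direction (1/4, 1/2); meets FY at K = (-1/2, 0)
K = F + t·(Y−F) with t = 3/2

t = 3/2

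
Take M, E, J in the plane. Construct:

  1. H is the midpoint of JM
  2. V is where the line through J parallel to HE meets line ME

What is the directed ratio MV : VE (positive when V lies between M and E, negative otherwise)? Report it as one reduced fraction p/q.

Set M = (0, 0), E = (1, 0), J = (0, 1); any affine frame gives the same invariant.
1. H is the midpoint of JM ⇒ H = (0, 1/2)
2. V is where the line through J parallel to HE meets line ME ⇒ V = (2, 0)
V = M + t·(E−M) with t = 2, so MV:VE = t:(1−t) = 2:-1

MV:VE = -2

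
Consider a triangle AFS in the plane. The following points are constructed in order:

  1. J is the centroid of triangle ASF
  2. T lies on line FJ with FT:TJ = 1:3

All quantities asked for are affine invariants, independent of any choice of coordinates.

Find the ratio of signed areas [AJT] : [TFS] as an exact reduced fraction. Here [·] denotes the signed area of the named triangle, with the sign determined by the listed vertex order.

[AJT]:[TFS] = -3

Set A = (0, 0), F = (1, 0), S = (0, 1); any affine frame gives the same invariant.
1. J is the centroid of triangle ASF ⇒ J = (1/3, 1/3)
2. T lies on line FJ with FT:TJ = 1:3 ⇒ T = (5/6, 1/12)
2·[AJT] = -1/4, 2·[TFS] = 1/12
[AJT]:[TFS] = -1/4:1/12 = -3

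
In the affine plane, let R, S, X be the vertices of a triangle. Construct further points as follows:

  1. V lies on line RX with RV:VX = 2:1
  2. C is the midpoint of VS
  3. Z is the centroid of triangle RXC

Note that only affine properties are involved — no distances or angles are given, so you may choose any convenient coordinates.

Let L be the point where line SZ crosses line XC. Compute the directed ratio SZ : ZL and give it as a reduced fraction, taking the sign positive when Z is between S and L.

SZ:ZL = -2

Set R = (0, 0), S = (1, 0), X = (0, 1); any affine frame gives the same invariant.
1. V lies on line RX with RV:VX = 2:1 ⇒ V = (0, 2/3)
2. C is the midpoint of VS ⇒ C = (1/2, 1/3)
3. Z is the centroid of triangle RXC ⇒ Z = (1/6, 4/9)
line SZ meets XC at L = (7/12, 2/9)
Z = S + t·(L−S) with t = 2, so SZ:ZL = 2:-1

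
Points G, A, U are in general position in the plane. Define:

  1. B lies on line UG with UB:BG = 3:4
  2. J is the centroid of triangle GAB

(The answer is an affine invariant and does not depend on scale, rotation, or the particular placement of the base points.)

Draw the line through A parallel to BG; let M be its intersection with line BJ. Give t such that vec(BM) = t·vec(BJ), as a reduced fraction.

Assign G = (0, 0), A = (1, 0), U = (0, 1) — the answer is frame-independent, so this choice is without loss of generality.
1. B lies on line UG with UB:BG = 3:4 ⇒ B = (0, 4/7)
2. J is the centroid of triangle GAB ⇒ J = (1/3, 4/21)
through A parallel to BG: direction (0, -4/7); meets BJ at M = (1, -4/7)
M = B + t·(J−B) with t = 3

t = 3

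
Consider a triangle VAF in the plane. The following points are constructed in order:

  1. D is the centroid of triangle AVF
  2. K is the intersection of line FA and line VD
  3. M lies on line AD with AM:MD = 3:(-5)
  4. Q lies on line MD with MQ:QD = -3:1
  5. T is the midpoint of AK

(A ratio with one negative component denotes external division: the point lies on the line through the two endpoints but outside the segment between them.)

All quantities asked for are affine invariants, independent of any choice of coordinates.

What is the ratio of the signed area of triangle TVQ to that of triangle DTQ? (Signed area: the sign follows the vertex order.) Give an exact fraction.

[TVQ]:[DTQ] = -33/5

Choose coordinates V = (0, 0), A = (1, 0), F = (0, 1).
1. D is the centroid of triangle AVF ⇒ D = (1/3, 1/3)
2. K is the intersection of line FA and line VD ⇒ K = (1/2, 1/2)
3. M lies on line AD with AM:MD = 3:(-5) ⇒ M = (2, -1/2)
4. Q lies on line MD with MQ:QD = -3:1 ⇒ Q = (-1/2, 3/4)
5. T is the midpoint of AK ⇒ T = (3/4, 1/4)
2·[TVQ] = -11/16, 2·[DTQ] = 5/48
[TVQ]:[DTQ] = -11/16:5/48 = -33/5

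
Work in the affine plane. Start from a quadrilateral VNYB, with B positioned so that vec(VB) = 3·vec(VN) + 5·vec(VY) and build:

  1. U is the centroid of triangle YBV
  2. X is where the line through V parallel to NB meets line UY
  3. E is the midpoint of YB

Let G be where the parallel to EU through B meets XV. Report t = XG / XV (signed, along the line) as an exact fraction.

Choose coordinates V = (0, 0), N = (1, 0), Y = (0, 1), B = (3, 5).
1. U is the centroid of triangle YBV ⇒ U = (1, 2)
2. X is where the line through V parallel to NB meets line UY ⇒ X = (2/3, 5/3)
3. E is the midpoint of YB ⇒ E = (3/2, 3)
through B parallel to EU: direction (-1/2, -1); meets XV at G = (-2, -5)
G = X + t·(V−X) with t = 4

t = 4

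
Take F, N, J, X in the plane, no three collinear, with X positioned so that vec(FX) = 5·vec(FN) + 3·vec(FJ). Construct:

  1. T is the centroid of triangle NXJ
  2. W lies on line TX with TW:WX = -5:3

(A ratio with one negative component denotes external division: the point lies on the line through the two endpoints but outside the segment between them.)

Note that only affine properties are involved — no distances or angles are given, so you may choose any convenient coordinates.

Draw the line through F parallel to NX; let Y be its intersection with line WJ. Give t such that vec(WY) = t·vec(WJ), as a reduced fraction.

Set F = (0, 0), N = (1, 0), J = (0, 1), X = (5, 3); any affine frame gives the same invariant.
1. T is the centroid of triangle NXJ ⇒ T = (2, 4/3)
2. W lies on line TX with TW:WX = -5:3 ⇒ W = (19/2, 11/2)
through F parallel to NX: direction (4, 3); meets WJ at Y = (76/21, 19/7)
Y = W + t·(J−W) with t = 13/21

t = 13/21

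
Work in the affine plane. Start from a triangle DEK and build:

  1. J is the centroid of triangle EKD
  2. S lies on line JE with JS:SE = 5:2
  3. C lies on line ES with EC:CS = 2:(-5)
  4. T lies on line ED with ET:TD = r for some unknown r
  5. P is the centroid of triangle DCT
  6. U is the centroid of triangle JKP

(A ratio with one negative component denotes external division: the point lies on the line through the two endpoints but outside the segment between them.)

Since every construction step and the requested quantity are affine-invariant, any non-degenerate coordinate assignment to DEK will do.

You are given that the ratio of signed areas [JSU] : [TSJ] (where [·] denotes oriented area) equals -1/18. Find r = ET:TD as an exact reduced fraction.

r = -4/3

Choose coordinates D = (0, 0), E = (1, 0), K = (0, 1).
1. J is the centroid of triangle EKD ⇒ J = (1/3, 1/3)
2. S lies on line JE with JS:SE = 5:2 ⇒ S = (17/21, 2/21)
3. C lies on line ES with EC:CS = 2:(-5) ⇒ C = (71/63, -4/63)
4. With ET:TD = r, write λ = r/(r+1) so T = E + λ·(D−E); T is affine-linear in λ
5. P is the centroid of triangle DCT ⇒ P is an affine combination of earlier points and hence also affine-linear in λ
6. U is the centroid of triangle JKP ⇒ U is an affine combination of earlier points and hence also affine-linear in λ
Every point depending on T is an affine combination of T and λ-independent points, so each such coordinate is linear in λ; the λ² term in each signed area is a multiple of (D−E)×(D−E) = 0, so 2·[JSU] and 2·[TSJ] are each linear in λ. Evaluating at λ=0 and λ=1:
  2·[JSU] = -5/189·λ + 10/189,   2·[TSJ] = 5/21·λ
So [JSU]:[TSJ] = (-5/189·λ + 10/189) / (5/21·λ). Setting this equal to -1/18:
  -5/189·λ + 10/189 = -1/18·(5/21·λ)  ⇒  λ = 4
Then r = λ/(1−λ) = (4)/(-3) = -4/3. Check: with r = -4/3, T = (-3, 0) and [JSU]:[TSJ] = -1/18 as required.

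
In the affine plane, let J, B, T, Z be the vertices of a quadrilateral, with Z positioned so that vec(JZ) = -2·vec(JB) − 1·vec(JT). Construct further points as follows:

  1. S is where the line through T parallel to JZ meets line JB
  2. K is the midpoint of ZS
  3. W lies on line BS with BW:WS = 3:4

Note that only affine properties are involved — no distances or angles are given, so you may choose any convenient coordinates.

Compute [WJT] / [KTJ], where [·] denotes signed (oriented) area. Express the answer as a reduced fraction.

[WJT]:[KTJ] = -1/7

Work in coordinates with J = (0, 0), B = (1, 0), T = (0, 1), Z = (-2, -1).
1. S is where the line through T parallel to JZ meets line JB ⇒ S = (-2, 0)
2. K is the midpoint of ZS ⇒ K = (-2, -1/2)
3. W lies on line BS with BW:WS = 3:4 ⇒ W = (-2/7, 0)
2·[WJT] = 2/7, 2·[KTJ] = -2
[WJT]:[KTJ] = 2/7:-2 = -1/7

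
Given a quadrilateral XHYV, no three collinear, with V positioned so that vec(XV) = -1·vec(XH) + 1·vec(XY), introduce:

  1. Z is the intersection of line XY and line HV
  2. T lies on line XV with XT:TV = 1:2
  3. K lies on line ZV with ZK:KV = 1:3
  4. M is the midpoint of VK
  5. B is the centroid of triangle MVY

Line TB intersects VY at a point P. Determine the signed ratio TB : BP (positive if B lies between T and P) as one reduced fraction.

Work in coordinates with X = (0, 0), H = (1, 0), Y = (0, 1), V = (-1, 1).
1. Z is the intersection of line XY and line HV ⇒ Z = (0, 1/2)
2. T lies on line XV with XT:TV = 1:2 ⇒ T = (-1/3, 1/3)
3. K lies on line ZV with ZK:KV = 1:3 ⇒ K = (-1/4, 5/8)
4. M is the midpoint of VK ⇒ M = (-5/8, 13/16)
5. B is the centroid of triangle MVY ⇒ B = (-13/24, 15/16)
line TB meets VY at P = (-49/87, 1)
B = T + t·(P−T) with t = 29/32, so TB:BP = 29/32:3/32

TB:BP = 29/3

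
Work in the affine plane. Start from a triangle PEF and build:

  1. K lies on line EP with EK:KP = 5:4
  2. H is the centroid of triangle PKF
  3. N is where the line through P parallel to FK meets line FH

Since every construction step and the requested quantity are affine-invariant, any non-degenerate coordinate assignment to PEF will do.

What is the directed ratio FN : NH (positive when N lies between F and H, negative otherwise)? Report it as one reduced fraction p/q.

Assign P = (0, 0), E = (1, 0), F = (0, 1) — the answer is frame-independent, so this choice is without loss of generality.
1. K lies on line EP with EK:KP = 5:4 ⇒ K = (4/9, 0)
2. H is the centroid of triangle PKF ⇒ H = (4/27, 1/3)
3. N is where the line through P parallel to FK meets line FH ⇒ N = (4/9, -1)
N = F + t·(H−F) with t = 3, so FN:NH = t:(1−t) = 3:-2

FN:NH = -3/2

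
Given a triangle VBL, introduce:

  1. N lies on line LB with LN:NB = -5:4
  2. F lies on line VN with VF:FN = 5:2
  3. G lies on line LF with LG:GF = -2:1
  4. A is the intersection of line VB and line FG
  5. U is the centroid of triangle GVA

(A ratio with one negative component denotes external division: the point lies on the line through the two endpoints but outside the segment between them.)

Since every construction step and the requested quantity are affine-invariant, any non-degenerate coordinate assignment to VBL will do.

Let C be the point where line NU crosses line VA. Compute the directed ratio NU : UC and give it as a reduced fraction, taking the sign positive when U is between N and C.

NU:UC = 37/47

Assign V = (0, 0), B = (1, 0), L = (0, 1) — the answer is frame-independent, so this choice is without loss of generality.
1. N lies on line LB with LN:NB = -5:4 ⇒ N = (5, -4)
2. F lies on line VN with VF:FN = 5:2 ⇒ F = (25/7, -20/7)
3. G lies on line LF with LG:GF = -2:1 ⇒ G = (50/7, -47/7)
4. A is the intersection of line VB and line FG ⇒ A = (25/27, 0)
5. U is the centroid of triangle GVA ⇒ U = (1525/567, -47/21)
line NU meets VA at C = (-245/999, 0)
U = N + t·(C−N) with t = 37/84, so NU:UC = 37/84:47/84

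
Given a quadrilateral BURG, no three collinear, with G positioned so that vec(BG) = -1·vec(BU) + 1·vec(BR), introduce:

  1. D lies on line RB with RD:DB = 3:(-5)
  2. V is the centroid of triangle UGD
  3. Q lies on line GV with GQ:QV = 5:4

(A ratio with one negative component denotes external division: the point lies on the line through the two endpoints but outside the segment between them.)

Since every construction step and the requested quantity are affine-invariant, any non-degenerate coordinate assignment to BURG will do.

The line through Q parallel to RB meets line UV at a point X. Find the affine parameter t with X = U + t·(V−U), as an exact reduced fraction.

Set B = (0, 0), U = (1, 0), R = (0, 1), G = (-1, 1); any affine frame gives the same invariant.
1. D lies on line RB with RD:DB = 3:(-5) ⇒ D = (0, 5/2)
2. V is the centroid of triangle UGD ⇒ V = (0, 7/6)
3. Q lies on line GV with GQ:QV = 5:4 ⇒ Q = (-4/9, 59/54)
through Q parallel to RB: direction (0, -1); meets UV at X = (-4/9, 91/54)
X = U + t·(V−U) with t = 13/9

t = 13/9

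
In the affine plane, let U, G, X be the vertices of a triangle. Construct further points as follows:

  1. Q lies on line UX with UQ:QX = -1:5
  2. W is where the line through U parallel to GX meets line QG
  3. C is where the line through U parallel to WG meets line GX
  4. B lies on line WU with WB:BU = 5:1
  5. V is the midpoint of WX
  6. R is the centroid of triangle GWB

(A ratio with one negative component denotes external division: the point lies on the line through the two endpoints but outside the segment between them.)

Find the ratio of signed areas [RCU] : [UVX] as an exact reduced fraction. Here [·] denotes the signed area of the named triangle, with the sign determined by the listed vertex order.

[RCU]:[UVX] = 13/9

Work in coordinates with U = (0, 0), G = (1, 0), X = (0, 1).
1. Q lies on line UX with UQ:QX = -1:5 ⇒ Q = (0, -1/4)
2. W is where the line through U parallel to GX meets line QG ⇒ W = (1/5, -1/5)
3. C is where the line through U parallel to WG meets line GX ⇒ C = (4/5, 1/5)
4. B lies on line WU with WB:BU = 5:1 ⇒ B = (1/30, -1/30)
5. V is the midpoint of WX ⇒ V = (1/10, 2/5)
6. R is the centroid of triangle GWB ⇒ R = (37/90, -7/90)
2·[RCU] = 13/90, 2·[UVX] = 1/10
[RCU]:[UVX] = 13/90:1/10 = 13/9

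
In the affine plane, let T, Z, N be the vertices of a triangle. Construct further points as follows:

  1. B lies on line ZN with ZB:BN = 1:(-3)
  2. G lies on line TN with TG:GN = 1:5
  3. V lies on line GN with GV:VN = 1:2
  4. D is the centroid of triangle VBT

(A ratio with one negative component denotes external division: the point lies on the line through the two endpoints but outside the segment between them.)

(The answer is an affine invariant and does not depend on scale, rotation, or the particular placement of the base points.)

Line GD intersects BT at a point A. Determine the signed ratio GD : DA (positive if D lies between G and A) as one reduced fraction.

GD:DA = 1/8

Work in coordinates with T = (0, 0), Z = (1, 0), N = (0, 1).
1. B lies on line ZN with ZB:BN = 1:(-3) ⇒ B = (3/2, -1/2)
2. G lies on line TN with TG:GN = 1:5 ⇒ G = (0, 1/6)
3. V lies on line GN with GV:VN = 1:2 ⇒ V = (0, 4/9)
4. D is the centroid of triangle VBT ⇒ D = (1/2, -1/54)
line GD meets BT at A = (9/2, -3/2)
D = G + t·(A−G) with t = 1/9, so GD:DA = 1/9:8/9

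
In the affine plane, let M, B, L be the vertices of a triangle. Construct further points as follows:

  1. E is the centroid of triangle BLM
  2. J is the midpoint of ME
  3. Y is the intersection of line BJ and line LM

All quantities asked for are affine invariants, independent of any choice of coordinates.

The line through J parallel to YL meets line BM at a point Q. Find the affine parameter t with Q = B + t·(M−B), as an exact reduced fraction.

Choose coordinates M = (0, 0), B = (1, 0), L = (0, 1).
1. E is the centroid of triangle BLM ⇒ E = (1/3, 1/3)
2. J is the midpoint of ME ⇒ J = (1/6, 1/6)
3. Y is the intersection of line BJ and line LM ⇒ Y = (0, 1/5)
through J parallel to YL: direction (0, 4/5); meets BM at Q = (1/6, 0)
Q = B + t·(M−B) with t = 5/6

t = 5/6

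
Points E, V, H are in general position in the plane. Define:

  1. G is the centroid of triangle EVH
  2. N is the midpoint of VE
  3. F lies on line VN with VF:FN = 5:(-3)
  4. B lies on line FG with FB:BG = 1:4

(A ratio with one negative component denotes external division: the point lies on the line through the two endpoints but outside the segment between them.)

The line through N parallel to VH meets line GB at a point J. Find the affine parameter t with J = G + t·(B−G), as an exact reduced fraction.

t = 5/22

Choose coordinates E = (0, 0), V = (1, 0), H = (0, 1).
1. G is the centroid of triangle EVH ⇒ G = (1/3, 1/3)
2. N is the midpoint of VE ⇒ N = (1/2, 0)
3. F lies on line VN with VF:FN = 5:(-3) ⇒ F = (-1/4, 0)
4. B lies on line FG with FB:BG = 1:4 ⇒ B = (-2/15, 1/15)
through N parallel to VH: direction (-1, 1); meets GB at J = (5/22, 3/11)
J = G + t·(B−G) with t = 5/22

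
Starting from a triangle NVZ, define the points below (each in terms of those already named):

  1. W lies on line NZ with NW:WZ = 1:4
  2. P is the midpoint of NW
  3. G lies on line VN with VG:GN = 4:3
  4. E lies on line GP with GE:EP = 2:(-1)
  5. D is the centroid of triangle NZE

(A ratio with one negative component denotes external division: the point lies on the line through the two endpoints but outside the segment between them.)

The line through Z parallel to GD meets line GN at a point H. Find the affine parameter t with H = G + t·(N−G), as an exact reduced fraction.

Choose coordinates N = (0, 0), V = (1, 0), Z = (0, 1).
1. W lies on line NZ with NW:WZ = 1:4 ⇒ W = (0, 1/5)
2. P is the midpoint of NW ⇒ P = (0, 1/10)
3. G lies on line VN with VG:GN = 4:3 ⇒ G = (3/7, 0)
4. E lies on line GP with GE:EP = 2:(-1) ⇒ E = (-3/7, 1/5)
5. D is the centroid of triangle NZE ⇒ D = (-1/7, 2/5)
through Z parallel to GD: direction (-4/7, 2/5); meets GN at H = (10/7, 0)
H = G + t·(N−G) with t = -7/3

t = -7/3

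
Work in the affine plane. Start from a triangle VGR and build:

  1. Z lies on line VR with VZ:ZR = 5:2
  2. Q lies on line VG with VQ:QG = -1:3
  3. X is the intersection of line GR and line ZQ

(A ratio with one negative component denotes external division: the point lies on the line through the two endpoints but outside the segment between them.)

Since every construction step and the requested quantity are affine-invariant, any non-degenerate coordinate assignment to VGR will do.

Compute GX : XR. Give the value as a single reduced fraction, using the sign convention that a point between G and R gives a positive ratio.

GX:XR = 15/2

Work in coordinates with V = (0, 0), G = (1, 0), R = (0, 1).
1. Z lies on line VR with VZ:ZR = 5:2 ⇒ Z = (0, 5/7)
2. Q lies on line VG with VQ:QG = -1:3 ⇒ Q = (-1/2, 0)
3. X is the intersection of line GR and line ZQ ⇒ X = (2/17, 15/17)
X = G + t·(R−G) with t = 15/17, so GX:XR = t:(1−t) = 15/17:2/17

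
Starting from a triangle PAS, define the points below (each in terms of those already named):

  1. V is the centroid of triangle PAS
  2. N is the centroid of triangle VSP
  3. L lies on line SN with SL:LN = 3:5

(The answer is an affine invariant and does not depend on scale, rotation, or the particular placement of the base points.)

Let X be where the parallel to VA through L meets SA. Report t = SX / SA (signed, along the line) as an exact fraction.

t = 3/8

Work in coordinates with P = (0, 0), A = (1, 0), S = (0, 1).
1. V is the centroid of triangle PAS ⇒ V = (1/3, 1/3)
2. N is the centroid of triangle VSP ⇒ N = (1/9, 4/9)
3. L lies on line SN with SL:LN = 3:5 ⇒ L = (1/24, 19/24)
through L parallel to VA: direction (2/3, -1/3); meets SA at X = (3/8, 5/8)
X = S + t·(A−S) with t = 3/8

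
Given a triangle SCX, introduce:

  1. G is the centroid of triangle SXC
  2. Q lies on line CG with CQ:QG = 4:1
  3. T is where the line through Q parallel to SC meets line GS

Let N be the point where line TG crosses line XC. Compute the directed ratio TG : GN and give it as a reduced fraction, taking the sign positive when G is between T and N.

TG:GN = 2/5

Assign S = (0, 0), C = (1, 0), X = (0, 1) — the answer is frame-independent, so this choice is without loss of generality.
1. G is the centroid of triangle SXC ⇒ G = (1/3, 1/3)
2. Q lies on line CG with CQ:QG = 4:1 ⇒ Q = (7/15, 4/15)
3. T is where the line through Q parallel to SC meets line GS ⇒ T = (4/15, 4/15)
line TG meets XC at N = (1/2, 1/2)
G = T + t·(N−T) with t = 2/7, so TG:GN = 2/7:5/7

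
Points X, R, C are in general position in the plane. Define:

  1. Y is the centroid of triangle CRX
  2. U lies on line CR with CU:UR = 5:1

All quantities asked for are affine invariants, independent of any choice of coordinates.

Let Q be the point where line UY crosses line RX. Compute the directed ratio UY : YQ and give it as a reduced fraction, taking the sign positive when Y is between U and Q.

Assign X = (0, 0), R = (1, 0), C = (0, 1) — the answer is frame-independent, so this choice is without loss of generality.
1. Y is the centroid of triangle CRX ⇒ Y = (1/3, 1/3)
2. U lies on line CR with CU:UR = 5:1 ⇒ U = (5/6, 1/6)
line UY meets RX at Q = (4/3, 0)
Y = U + t·(Q−U) with t = -1, so UY:YQ = -1:2

UY:YQ = -1/2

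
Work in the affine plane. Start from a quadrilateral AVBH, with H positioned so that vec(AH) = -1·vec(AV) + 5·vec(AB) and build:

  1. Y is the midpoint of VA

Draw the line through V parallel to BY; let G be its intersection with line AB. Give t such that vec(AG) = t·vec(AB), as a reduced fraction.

Work in coordinates with A = (0, 0), V = (1, 0), B = (0, 1), H = (-1, 5).
1. Y is the midpoint of VA ⇒ Y = (1/2, 0)
through V parallel to BY: direction (1/2, -1); meets AB at G = (0, 2)
G = A + t·(B−A) with t = 2

t = 2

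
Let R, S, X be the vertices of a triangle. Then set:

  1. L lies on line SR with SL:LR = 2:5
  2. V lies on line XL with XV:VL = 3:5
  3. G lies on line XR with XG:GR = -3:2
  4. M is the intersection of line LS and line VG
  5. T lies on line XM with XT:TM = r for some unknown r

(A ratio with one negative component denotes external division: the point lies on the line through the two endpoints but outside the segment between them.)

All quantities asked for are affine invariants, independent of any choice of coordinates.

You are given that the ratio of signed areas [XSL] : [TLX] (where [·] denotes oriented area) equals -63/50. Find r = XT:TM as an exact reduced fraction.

Set R = (0, 0), S = (1, 0), X = (0, 1); any affine frame gives the same invariant.
1. L lies on line SR with SL:LR = 2:5 ⇒ L = (5/7, 0)
2. V lies on line XL with XV:VL = 3:5 ⇒ V = (15/56, 5/8)
3. G lies on line XR with XG:GR = -3:2 ⇒ G = (0, -2)
4. M is the intersection of line LS and line VG ⇒ M = (10/49, 0)
5. With XT:TM = r, write λ = r/(r+1) so T = X + λ·(M−X); T is affine-linear in λ
Every point depending on T is an affine combination of T and λ-independent points, so each such coordinate is linear in λ; the λ² term in each signed area is a multiple of (M−X)×(M−X) = 0, so 2·[XSL] and 2·[TLX] are each linear in λ. Evaluating at λ=0 and λ=1:
  2·[XSL] = -2/7,   2·[TLX] = 25/49·λ
So [XSL]:[TLX] = (-2/7) / (25/49·λ). Setting this equal to -63/50:
  -2/7 = -63/50·(25/49·λ)  ⇒  λ = 4/9
Then r = λ/(1−λ) = (4/9)/(5/9) = 4/5. Check: with r = 4/5, T = (40/441, 5/9) and [XSL]:[TLX] = -63/50 as required.

r = 4/5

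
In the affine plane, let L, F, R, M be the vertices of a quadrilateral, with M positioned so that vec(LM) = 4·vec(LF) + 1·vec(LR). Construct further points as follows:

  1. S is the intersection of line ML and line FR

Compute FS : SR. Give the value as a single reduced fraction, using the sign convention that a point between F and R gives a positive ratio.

Set L = (0, 0), F = (1, 0), R = (0, 1), M = (4, 1); any affine frame gives the same invariant.
1. S is the intersection of line ML and line FR ⇒ S = (4/5, 1/5)
S = F + t·(R−F) with t = 1/5, so FS:SR = t:(1−t) = 1/5:4/5

FS:SR = 1/4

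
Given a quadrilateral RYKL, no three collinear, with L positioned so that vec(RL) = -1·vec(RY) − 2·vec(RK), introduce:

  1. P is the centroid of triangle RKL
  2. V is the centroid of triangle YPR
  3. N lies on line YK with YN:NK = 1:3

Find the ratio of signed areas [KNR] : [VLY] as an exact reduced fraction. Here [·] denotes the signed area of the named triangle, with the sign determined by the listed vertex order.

Choose coordinates R = (0, 0), Y = (1, 0), K = (0, 1), L = (-1, -2).
1. P is the centroid of triangle RKL ⇒ P = (-1/3, -1/3)
2. V is the centroid of triangle YPR ⇒ V = (2/9, -1/9)
3. N lies on line YK with YN:NK = 1:3 ⇒ N = (3/4, 1/4)
2·[KNR] = -3/4, 2·[VLY] = 4/3
[KNR]:[VLY] = -3/4:4/3 = -9/16

[KNR]:[VLY] = -9/16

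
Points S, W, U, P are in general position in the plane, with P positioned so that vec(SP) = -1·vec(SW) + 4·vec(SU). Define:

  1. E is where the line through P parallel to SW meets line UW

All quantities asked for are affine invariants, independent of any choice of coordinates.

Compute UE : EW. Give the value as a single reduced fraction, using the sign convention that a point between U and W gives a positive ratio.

UE:EW = -3/4

Work in coordinates with S = (0, 0), W = (1, 0), U = (0, 1), P = (-1, 4).
1. E is where the line through P parallel to SW meets line UW ⇒ E = (-3, 4)
E = U + t·(W−U) with t = -3, so UE:EW = t:(1−t) = -3:4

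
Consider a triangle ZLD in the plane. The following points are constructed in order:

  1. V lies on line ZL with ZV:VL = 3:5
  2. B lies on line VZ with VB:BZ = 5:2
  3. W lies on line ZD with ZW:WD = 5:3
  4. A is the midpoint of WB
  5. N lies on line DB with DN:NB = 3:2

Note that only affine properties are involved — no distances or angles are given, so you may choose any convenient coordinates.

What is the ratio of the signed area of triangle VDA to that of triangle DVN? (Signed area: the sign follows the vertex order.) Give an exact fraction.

Assign Z = (0, 0), L = (1, 0), D = (0, 1) — the answer is frame-independent, so this choice is without loss of generality.
1. V lies on line ZL with ZV:VL = 3:5 ⇒ V = (3/8, 0)
2. B lies on line VZ with VB:BZ = 5:2 ⇒ B = (3/28, 0)
3. W lies on line ZD with ZW:WD = 5:3 ⇒ W = (0, 5/8)
4. A is the midpoint of WB ⇒ A = (3/56, 5/16)
5. N lies on line DB with DN:NB = 3:2 ⇒ N = (9/140, 2/5)
2·[VDA] = 183/896, 2·[DVN] = -9/56
[VDA]:[DVN] = 183/896:-9/56 = -61/48

[VDA]:[DVN] = -61/48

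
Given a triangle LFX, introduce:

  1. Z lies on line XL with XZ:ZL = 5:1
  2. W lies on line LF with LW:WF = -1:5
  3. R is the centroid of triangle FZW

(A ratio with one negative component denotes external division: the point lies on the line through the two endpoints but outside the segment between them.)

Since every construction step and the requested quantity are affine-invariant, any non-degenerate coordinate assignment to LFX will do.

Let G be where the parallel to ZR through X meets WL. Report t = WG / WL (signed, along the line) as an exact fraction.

Choose coordinates L = (0, 0), F = (1, 0), X = (0, 1).
1. Z lies on line XL with XZ:ZL = 5:1 ⇒ Z = (0, 1/6)
2. W lies on line LF with LW:WF = -1:5 ⇒ W = (-1/4, 0)
3. R is the centroid of triangle FZW ⇒ R = (1/4, 1/18)
through X parallel to ZR: direction (1/4, -1/9); meets WL at G = (9/4, 0)
G = W + t·(L−W) with t = 10

t = 10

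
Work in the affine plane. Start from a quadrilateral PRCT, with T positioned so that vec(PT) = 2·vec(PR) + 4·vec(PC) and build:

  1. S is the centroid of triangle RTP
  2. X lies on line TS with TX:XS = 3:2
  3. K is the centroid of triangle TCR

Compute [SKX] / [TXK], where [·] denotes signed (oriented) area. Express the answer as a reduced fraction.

Set P = (0, 0), R = (1, 0), C = (0, 1), T = (2, 4); any affine frame gives the same invariant.
1. S is the centroid of triangle RTP ⇒ S = (1, 4/3)
2. X lies on line TS with TX:XS = 3:2 ⇒ X = (7/5, 12/5)
3. K is the centroid of triangle TCR ⇒ K = (1, 5/3)
2·[SKX] = -2/15, 2·[TXK] = -1/5
[SKX]:[TXK] = -2/15:-1/5 = 2/3

[SKX]:[TXK] = 2/3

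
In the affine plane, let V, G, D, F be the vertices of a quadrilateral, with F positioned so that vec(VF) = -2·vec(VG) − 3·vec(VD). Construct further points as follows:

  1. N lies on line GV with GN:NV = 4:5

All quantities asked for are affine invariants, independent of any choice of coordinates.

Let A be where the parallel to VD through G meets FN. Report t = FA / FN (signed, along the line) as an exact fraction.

Work in coordinates with V = (0, 0), G = (1, 0), D = (0, 1), F = (-2, -3).
1. N lies on line GV with GN:NV = 4:5 ⇒ N = (5/9, 0)
through G parallel to VD: direction (0, 1); meets FN at A = (1, 12/23)
A = F + t·(N−F) with t = 27/23

t = 27/23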